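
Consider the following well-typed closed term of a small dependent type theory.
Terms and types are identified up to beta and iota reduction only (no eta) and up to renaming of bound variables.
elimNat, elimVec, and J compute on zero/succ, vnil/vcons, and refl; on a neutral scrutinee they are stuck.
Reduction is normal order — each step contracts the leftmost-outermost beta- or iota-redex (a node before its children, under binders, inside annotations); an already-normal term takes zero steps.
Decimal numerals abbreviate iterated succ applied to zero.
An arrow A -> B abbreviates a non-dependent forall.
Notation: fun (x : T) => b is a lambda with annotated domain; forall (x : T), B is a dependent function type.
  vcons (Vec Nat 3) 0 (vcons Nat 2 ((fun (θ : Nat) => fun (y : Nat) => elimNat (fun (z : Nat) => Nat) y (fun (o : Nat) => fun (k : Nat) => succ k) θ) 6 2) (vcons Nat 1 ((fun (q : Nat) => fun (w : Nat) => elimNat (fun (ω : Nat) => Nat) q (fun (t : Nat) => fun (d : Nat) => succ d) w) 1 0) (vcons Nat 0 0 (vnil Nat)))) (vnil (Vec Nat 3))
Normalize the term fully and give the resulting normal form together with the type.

reduced normal form:
  vcons (Vec Nat 3) 0 (vcons Nat 2 8 (vcons Nat 1 1 (vcons Nat 0 0 (vnil Nat)))) (vnil (Vec Nat 3))
type:
  Vec (Vec Nat 3) 1
observation: the first redex contracted is a beta-redex; the normal form is reached in 24 normal-order steps.


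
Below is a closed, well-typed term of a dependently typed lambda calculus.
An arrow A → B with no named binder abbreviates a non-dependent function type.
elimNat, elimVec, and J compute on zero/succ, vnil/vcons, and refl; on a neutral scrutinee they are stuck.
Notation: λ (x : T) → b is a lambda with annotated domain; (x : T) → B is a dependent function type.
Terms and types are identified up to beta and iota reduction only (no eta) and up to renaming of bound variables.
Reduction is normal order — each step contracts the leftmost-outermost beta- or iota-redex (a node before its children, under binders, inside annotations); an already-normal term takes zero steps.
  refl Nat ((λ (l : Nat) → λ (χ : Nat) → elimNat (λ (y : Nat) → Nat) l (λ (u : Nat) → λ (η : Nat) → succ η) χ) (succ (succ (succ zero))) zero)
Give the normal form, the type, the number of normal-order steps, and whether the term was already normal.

resulting normal form:
  refl Nat (succ (succ (succ zero)))
type:
  Eq Nat (succ (succ (succ zero))) (succ (succ (succ zero)))
normal-order step count: 3
term was already normal: no
first redex: a beta-redex


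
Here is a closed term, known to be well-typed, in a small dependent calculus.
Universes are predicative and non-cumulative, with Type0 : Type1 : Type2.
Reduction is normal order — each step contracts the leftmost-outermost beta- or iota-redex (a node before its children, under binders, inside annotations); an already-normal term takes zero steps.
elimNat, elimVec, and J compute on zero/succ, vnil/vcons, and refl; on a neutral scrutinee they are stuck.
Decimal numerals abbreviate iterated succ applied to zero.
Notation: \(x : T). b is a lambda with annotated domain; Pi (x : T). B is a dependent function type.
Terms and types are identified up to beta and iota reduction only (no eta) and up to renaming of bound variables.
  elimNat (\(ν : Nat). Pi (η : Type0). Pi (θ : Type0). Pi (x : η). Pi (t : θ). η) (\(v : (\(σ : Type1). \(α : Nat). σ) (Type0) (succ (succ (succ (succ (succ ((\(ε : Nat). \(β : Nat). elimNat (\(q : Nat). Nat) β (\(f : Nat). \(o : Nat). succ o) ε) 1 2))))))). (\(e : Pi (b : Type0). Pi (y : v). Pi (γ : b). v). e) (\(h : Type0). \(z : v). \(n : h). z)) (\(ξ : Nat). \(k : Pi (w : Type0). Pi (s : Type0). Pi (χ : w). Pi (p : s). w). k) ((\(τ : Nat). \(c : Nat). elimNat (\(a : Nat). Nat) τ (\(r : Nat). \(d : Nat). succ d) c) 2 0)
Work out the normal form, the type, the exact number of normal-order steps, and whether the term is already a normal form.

normal form:
  \(ν : Type0). \(η : Type0). \(θ : ν). \(x : η). θ
the term's type:
  Pi (ν : Type0). Pi (η : Type0). Pi (θ : ν). Pi (x : η). ν
reduction steps (normal order): 13
term was already normal: no
first contracted redex: a beta-redex


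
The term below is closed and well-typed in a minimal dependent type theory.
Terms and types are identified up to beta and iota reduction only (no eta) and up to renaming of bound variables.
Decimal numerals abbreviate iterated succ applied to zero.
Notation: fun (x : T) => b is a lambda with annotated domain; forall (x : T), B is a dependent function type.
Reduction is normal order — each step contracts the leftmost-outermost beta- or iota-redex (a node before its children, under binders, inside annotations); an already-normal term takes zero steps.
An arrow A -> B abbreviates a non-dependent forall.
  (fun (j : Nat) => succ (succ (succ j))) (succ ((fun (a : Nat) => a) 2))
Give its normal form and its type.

normal form:
  6
inferred type:
  Nat


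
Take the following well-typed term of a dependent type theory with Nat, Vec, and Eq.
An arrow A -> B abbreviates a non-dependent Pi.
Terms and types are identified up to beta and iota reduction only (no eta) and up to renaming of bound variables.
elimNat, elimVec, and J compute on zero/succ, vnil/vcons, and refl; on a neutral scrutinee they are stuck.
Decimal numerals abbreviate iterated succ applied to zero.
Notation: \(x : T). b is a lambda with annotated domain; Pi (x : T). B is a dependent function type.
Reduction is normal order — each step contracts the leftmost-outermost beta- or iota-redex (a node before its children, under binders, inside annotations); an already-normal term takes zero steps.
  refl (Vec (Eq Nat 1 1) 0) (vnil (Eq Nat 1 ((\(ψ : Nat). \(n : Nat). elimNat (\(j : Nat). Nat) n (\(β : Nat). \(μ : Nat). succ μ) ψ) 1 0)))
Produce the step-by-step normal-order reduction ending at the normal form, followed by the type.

normal-order reduction:
  refl (Vec (Eq Nat 1 1) 0) (vnil (Eq Nat 1 ((\(ψ : Nat). \(n : Nat). elimNat (\(j : Nat). Nat) n (\(β : Nat). \(μ : Nat). succ μ) ψ) 1 0)))
  ~> refl (Vec (Eq Nat 1 1) 0) (vnil (Eq Nat 1 ((\(ψ : Nat). elimNat (\(n : Nat). Nat) ψ (\(j : Nat). \(β : Nat). succ β) 1) 0)))
  ~> refl (Vec (Eq Nat 1 1) 0) (vnil (Eq Nat 1 (elimNat (\(ψ : Nat). Nat) 0 (\(n : Nat). \(j : Nat). succ j) 1)))
  ~> refl (Vec (Eq Nat 1 1) 0) (vnil (Eq Nat 1 ((\(ψ : Nat). \(n : Nat). succ n) 0 (elimNat (\(j : Nat). Nat) 0 (\(β : Nat). \(μ : Nat). succ μ) 0))))
  ~> refl (Vec (Eq Nat 1 1) 0) (vnil (Eq Nat 1 ((\(ψ : Nat). succ ψ) (elimNat (\(n : Nat). Nat) 0 (\(j : Nat). \(β : Nat). succ β) 0))))
  ~> refl (Vec (Eq Nat 1 1) 0) (vnil (Eq Nat 1 (succ (elimNat (\(ψ : Nat). Nat) 0 (\(n : Nat). \(j : Nat). succ j) 0))))
  ~> refl (Vec (Eq Nat 1 1) 0) (vnil (Eq Nat 1 1))
the term's type:
  Eq (Vec (Eq Nat 1 1) 0) (vnil (Eq Nat 1 1)) (vnil (Eq Nat 1 1))


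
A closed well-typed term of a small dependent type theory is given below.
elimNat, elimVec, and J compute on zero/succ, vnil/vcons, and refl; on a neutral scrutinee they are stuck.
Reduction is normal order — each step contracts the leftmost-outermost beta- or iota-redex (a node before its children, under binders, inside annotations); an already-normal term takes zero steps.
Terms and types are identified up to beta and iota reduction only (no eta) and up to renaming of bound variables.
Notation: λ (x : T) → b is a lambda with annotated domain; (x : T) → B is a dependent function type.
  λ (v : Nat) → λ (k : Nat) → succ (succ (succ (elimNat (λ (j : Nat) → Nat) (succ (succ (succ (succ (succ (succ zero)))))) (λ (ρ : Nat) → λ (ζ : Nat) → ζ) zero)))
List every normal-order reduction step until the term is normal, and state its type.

normal-order reduction sequence:
  λ (v : Nat) → λ (k : Nat) → succ (succ (succ (elimNat (λ (j : Nat) → Nat) (succ (succ (succ (succ (succ (succ zero)))))) (λ (ρ : Nat) → λ (ζ : Nat) → ζ) zero)))
  ~> λ (v : Nat) → λ (k : Nat) → succ (succ (succ (succ (succ (succ (succ (succ (succ zero))))))))
the term's type:
  (v : Nat) → (k : Nat) → Nat


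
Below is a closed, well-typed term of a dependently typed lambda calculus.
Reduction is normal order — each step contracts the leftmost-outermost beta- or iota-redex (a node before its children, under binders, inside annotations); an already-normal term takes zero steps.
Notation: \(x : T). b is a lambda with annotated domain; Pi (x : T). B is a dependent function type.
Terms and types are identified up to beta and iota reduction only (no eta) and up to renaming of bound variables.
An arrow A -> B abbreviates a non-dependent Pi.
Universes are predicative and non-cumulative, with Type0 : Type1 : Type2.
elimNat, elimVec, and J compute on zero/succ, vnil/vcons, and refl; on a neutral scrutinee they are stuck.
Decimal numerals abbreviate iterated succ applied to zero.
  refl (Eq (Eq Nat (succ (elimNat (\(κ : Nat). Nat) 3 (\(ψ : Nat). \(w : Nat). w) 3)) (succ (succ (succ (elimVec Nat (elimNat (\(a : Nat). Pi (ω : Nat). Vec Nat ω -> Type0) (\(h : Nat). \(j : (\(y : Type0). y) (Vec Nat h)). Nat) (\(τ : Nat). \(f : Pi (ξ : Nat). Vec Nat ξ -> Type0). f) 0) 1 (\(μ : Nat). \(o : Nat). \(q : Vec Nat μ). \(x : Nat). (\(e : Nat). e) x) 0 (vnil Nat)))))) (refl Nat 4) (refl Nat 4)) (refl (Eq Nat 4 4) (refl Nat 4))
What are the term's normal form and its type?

resulting normal form:
  refl (Eq (Eq Nat 4 4) (refl Nat 4) (refl Nat 4)) (refl (Eq Nat 4 4) (refl Nat 4))
inferred type:
  Eq (Eq (Eq Nat 4 4) (refl Nat 4) (refl Nat 4)) (refl (Eq Nat 4 4) (refl Nat 4)) (refl (Eq Nat 4 4) (refl Nat 4))


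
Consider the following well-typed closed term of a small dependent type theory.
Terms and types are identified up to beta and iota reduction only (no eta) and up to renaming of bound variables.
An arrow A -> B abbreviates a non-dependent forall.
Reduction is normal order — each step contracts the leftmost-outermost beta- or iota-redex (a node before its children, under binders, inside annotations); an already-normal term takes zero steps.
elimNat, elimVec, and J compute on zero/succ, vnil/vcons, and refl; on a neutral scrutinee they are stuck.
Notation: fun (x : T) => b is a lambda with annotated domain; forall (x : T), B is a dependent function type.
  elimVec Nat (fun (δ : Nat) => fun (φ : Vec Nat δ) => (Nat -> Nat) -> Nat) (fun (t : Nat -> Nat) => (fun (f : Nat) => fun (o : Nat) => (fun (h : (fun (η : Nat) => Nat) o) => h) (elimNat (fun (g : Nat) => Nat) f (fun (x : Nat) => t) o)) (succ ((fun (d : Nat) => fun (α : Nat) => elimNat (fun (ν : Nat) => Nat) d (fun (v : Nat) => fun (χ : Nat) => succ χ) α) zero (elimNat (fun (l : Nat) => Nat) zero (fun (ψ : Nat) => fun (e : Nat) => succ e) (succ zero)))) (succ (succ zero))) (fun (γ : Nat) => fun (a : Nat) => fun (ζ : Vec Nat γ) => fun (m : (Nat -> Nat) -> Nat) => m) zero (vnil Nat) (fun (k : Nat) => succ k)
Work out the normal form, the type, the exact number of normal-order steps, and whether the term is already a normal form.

resulting normal form:
  succ (succ (succ (succ zero)))
the term's type:
  Nat
steps to reach normal form (normal order): 22
already normal: no
first contracted redex: an elimVec iota-redex


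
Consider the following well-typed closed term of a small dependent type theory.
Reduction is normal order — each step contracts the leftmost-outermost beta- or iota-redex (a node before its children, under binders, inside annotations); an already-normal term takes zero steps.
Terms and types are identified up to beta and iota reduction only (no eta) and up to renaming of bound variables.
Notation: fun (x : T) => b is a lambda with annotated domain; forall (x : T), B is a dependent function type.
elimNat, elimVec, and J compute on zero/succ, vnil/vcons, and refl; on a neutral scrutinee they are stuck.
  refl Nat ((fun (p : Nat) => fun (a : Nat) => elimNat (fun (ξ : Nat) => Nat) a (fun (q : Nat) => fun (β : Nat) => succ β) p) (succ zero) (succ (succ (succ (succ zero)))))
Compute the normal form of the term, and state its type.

resulting normal form:
  refl Nat (succ (succ (succ (succ (succ zero)))))
type:
  Eq Nat (succ (succ (succ (succ (succ zero))))) (succ (succ (succ (succ (succ zero)))))
observation: contracting a beta-redex first, the term normalizes in 6 steps.


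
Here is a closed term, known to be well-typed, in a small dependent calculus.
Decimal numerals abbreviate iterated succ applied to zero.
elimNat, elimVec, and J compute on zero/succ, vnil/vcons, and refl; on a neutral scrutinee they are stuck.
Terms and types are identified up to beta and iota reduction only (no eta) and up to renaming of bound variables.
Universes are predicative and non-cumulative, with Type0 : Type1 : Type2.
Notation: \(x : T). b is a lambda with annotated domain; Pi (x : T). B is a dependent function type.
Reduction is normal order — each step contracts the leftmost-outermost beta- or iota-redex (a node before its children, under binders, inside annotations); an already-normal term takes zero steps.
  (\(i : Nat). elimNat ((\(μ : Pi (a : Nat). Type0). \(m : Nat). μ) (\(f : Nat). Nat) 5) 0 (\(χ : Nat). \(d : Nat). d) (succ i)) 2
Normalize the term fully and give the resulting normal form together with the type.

normal form:
  0
inferred type:
  Nat
observation: the term reaches its normal form after 11 normal-order steps.


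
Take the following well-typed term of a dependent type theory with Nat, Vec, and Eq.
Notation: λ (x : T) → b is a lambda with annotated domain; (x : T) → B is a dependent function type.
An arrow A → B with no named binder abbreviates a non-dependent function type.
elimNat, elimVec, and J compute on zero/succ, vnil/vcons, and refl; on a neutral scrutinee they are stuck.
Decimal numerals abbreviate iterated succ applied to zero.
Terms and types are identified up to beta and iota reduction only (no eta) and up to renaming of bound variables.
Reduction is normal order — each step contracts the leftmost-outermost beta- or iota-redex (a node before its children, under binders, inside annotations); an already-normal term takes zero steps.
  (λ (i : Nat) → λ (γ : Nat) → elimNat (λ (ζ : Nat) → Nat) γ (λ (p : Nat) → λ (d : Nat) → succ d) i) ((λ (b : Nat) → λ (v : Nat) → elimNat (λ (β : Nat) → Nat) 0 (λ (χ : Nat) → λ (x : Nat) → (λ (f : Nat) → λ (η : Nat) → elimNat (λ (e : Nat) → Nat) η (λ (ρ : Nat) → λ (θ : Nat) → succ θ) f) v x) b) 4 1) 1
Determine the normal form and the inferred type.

reduced normal form:
  5
inferred type:
  Nat


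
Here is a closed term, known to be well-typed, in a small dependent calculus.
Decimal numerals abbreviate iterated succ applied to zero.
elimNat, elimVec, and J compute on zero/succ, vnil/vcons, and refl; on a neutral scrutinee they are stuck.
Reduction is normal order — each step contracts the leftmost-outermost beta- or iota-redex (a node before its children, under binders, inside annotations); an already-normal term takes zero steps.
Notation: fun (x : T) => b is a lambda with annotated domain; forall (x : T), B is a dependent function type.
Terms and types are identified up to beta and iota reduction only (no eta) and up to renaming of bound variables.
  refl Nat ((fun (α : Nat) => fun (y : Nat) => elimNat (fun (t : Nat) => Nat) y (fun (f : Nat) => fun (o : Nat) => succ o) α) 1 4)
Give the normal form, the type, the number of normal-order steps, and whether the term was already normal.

normal form:
  refl Nat 5
the term's type:
  Eq Nat 5 5
reduction steps (normal order): 6
started in normal form: no
first contracted redex: a beta-redex


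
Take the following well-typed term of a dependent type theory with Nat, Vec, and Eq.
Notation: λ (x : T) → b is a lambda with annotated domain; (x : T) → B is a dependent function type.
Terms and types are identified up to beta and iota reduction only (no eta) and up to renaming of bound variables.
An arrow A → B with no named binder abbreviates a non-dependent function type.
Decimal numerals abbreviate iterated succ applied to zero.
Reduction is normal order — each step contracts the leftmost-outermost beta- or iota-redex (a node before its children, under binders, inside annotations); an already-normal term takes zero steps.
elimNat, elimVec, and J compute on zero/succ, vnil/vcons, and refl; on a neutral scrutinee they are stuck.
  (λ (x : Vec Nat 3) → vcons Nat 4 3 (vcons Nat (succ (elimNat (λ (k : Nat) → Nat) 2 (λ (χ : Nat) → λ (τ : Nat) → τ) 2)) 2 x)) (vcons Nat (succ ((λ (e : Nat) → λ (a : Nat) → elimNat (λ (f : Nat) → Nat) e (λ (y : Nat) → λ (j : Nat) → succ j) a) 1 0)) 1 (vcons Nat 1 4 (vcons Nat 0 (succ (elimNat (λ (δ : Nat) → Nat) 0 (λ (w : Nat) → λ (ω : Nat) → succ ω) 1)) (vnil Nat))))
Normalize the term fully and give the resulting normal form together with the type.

resulting normal form:
  vcons Nat 4 3 (vcons Nat 3 2 (vcons Nat 2 1 (vcons Nat 1 4 (vcons Nat 0 2 (vnil Nat)))))
inferred type:
  Vec Nat 5


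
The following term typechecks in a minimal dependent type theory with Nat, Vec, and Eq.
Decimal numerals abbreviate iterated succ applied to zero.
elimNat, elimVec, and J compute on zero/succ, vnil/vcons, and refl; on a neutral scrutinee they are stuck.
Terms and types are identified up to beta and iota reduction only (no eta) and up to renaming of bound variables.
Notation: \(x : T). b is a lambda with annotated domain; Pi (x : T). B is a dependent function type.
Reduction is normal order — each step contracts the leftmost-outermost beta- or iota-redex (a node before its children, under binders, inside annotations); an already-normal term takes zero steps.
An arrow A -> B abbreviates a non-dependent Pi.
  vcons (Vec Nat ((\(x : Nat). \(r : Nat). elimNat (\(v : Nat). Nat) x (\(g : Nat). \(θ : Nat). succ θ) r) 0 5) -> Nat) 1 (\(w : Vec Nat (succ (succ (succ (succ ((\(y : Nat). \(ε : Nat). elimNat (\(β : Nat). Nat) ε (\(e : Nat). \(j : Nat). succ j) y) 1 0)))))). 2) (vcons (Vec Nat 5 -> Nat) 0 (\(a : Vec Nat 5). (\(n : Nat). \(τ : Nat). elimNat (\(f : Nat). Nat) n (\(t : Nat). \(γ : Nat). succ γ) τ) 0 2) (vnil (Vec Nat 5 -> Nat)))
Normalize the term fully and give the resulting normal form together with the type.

resulting normal form:
  vcons (Vec Nat 5 -> Nat) 1 (\(x : Vec Nat 5). 2) (vcons (Vec Nat 5 -> Nat) 0 (\(r : Vec Nat 5). 2) (vnil (Vec Nat 5 -> Nat)))
the term's type:
  Vec (Vec Nat 5 -> Nat) 2


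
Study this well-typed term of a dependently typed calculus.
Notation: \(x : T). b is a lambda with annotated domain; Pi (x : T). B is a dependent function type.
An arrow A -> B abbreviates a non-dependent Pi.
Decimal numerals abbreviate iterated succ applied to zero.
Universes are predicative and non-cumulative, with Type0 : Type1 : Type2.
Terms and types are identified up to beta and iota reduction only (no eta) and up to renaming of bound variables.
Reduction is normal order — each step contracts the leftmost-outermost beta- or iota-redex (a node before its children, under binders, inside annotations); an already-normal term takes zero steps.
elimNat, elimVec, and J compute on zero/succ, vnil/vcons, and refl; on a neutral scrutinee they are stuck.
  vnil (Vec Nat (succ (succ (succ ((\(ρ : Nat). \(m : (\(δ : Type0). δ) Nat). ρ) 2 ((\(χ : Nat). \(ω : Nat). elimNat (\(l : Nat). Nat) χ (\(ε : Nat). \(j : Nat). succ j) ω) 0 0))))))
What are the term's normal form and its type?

resulting normal form:
  vnil (Vec Nat 5)
type:
  Vec (Vec Nat 5) 0
observation: contracting a beta-redex first, the term normalizes in 2 steps.


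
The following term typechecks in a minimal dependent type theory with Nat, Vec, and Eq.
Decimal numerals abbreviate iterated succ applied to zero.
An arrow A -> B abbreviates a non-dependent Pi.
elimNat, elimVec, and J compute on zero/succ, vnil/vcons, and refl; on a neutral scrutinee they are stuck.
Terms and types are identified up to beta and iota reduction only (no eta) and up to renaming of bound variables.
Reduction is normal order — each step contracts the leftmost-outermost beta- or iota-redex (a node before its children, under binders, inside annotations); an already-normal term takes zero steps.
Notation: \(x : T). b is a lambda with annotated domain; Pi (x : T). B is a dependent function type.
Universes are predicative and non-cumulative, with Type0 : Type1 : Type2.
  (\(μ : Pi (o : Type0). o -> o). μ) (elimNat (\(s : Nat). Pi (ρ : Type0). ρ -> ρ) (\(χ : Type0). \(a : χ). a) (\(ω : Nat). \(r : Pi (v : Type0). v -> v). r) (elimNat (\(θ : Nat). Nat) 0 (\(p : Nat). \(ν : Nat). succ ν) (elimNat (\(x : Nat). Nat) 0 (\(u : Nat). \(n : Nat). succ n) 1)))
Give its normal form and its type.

resulting normal form:
  \(μ : Type0). \(o : μ). o
inferred type:
  Pi (μ : Type0). μ -> μ
observation: normalization takes exactly 13 steps under the normal-order strategy.


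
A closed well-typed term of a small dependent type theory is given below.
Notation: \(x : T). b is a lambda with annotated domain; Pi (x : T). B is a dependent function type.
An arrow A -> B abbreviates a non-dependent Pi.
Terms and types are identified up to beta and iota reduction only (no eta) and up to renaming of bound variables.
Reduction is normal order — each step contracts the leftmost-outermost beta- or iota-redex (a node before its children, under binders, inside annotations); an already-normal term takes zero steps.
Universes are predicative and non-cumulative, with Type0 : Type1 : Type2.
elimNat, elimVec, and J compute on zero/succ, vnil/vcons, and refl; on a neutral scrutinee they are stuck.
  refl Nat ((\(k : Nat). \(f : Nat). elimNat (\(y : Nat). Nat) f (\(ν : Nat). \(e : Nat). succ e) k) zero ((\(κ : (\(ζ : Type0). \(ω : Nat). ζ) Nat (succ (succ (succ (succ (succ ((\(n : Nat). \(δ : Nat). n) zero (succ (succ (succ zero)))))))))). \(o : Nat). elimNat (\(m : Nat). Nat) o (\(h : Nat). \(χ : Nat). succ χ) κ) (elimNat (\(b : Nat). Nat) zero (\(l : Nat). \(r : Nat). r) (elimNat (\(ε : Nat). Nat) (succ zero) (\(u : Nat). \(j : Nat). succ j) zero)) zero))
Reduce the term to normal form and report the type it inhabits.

normal form:
  refl Nat zero
the term's type:
  Eq Nat zero zero


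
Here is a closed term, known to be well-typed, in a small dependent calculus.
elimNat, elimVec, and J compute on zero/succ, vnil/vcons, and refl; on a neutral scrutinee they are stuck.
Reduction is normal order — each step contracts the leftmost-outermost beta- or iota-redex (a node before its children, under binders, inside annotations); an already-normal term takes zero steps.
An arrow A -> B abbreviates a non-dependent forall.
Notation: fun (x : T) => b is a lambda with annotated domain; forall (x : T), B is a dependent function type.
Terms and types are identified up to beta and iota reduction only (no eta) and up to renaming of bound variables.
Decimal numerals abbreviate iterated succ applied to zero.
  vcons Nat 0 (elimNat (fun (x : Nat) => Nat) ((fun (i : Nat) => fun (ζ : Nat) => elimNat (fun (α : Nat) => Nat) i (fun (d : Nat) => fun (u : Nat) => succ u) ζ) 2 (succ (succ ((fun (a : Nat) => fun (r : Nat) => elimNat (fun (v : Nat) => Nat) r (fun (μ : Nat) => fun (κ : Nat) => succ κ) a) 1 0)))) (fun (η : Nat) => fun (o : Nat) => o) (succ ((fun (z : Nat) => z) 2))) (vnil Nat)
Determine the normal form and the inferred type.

normal form:
  vcons Nat 0 5 (vnil Nat)
inferred type:
  Vec Nat 1


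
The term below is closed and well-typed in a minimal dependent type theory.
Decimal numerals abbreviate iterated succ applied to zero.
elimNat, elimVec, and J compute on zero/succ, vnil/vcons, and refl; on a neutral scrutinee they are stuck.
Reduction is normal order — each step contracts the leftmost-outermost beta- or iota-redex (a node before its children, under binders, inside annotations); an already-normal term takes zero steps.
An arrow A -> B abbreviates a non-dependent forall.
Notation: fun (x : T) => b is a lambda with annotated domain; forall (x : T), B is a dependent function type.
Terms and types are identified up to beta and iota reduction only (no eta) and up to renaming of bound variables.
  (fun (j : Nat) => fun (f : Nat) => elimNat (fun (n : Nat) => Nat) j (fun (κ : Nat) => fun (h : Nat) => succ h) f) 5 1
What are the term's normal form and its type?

normal form:
  6
inferred type:
  Nat


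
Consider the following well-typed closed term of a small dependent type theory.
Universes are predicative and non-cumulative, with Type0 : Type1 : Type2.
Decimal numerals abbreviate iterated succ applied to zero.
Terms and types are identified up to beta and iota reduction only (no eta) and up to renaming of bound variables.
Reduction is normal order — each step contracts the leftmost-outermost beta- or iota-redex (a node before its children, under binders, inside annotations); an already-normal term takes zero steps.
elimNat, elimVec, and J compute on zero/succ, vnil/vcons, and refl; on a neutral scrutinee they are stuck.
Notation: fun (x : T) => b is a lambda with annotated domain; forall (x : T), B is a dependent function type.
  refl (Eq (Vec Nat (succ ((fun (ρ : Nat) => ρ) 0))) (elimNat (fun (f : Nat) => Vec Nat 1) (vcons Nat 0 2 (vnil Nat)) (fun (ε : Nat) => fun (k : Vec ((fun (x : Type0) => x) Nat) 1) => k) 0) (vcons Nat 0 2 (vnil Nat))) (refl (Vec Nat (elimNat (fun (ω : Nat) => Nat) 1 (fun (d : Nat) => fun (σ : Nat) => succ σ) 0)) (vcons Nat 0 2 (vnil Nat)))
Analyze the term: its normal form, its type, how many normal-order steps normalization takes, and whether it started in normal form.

reduced normal form:
  refl (Eq (Vec Nat 1) (vcons Nat 0 2 (vnil Nat)) (vcons Nat 0 2 (vnil Nat))) (refl (Vec Nat 1) (vcons Nat 0 2 (vnil Nat)))
the term's type:
  Eq (Eq (Vec Nat 1) (vcons Nat 0 2 (vnil Nat)) (vcons Nat 0 2 (vnil Nat))) (refl (Vec Nat 1) (vcons Nat 0 2 (vnil Nat))) (refl (Vec Nat 1) (vcons Nat 0 2 (vnil Nat)))
steps to reach normal form (normal order): 3
term was already normal: no
first redex: a beta-redex


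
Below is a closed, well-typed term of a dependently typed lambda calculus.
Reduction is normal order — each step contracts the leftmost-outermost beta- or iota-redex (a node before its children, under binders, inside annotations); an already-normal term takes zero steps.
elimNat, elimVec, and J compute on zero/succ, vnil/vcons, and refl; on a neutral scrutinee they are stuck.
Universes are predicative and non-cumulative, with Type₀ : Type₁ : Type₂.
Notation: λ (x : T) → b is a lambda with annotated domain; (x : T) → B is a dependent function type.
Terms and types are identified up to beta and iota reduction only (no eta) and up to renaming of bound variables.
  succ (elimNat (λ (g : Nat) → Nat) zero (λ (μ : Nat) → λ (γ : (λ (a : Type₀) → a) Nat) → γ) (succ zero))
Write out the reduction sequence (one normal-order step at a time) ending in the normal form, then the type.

normal-order reduction sequence:
  succ (elimNat (λ (g : Nat) → Nat) zero (λ (μ : Nat) → λ (γ : (λ (a : Type₀) → a) Nat) → γ) (succ zero))
  ~> succ ((λ (g : Nat) → λ (μ : (λ (γ : Type₀) → γ) Nat) → μ) zero (elimNat (λ (a : Nat) → Nat) zero (λ (t : Nat) → λ (θ : (λ (f : Type₀) → f) Nat) → θ) zero))
  ~> succ ((λ (g : (λ (μ : Type₀) → μ) Nat) → g) (elimNat (λ (γ : Nat) → Nat) zero (λ (a : Nat) → λ (t : (λ (θ : Type₀) → θ) Nat) → t) zero))
  ~> succ (elimNat (λ (g : Nat) → Nat) zero (λ (μ : Nat) → λ (γ : (λ (a : Type₀) → a) Nat) → γ) zero)
  ~> succ zero
the term's type:
  Nat


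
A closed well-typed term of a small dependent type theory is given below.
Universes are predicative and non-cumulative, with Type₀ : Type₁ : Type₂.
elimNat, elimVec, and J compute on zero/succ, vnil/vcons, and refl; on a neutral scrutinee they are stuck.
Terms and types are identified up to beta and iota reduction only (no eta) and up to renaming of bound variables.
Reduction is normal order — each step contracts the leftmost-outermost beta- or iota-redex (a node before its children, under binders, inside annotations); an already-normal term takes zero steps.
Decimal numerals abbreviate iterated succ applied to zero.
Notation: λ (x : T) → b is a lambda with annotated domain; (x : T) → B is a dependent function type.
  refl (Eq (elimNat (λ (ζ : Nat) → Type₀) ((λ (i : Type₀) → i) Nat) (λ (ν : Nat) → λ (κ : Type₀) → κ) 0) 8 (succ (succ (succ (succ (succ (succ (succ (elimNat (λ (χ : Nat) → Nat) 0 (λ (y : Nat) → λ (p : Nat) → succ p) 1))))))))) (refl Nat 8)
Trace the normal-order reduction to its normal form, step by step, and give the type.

normal-order reduction:
  refl (Eq (elimNat (λ (ζ : Nat) → Type₀) ((λ (i : Type₀) → i) Nat) (λ (ν : Nat) → λ (κ : Type₀) → κ) 0) 8 (succ (succ (succ (succ (succ (succ (succ (elimNat (λ (χ : Nat) → Nat) 0 (λ (y : Nat) → λ (p : Nat) → succ p) 1))))))))) (refl Nat 8)
  ~> refl (Eq ((λ (ζ : Type₀) → ζ) Nat) 8 (succ (succ (succ (succ (succ (succ (succ (elimNat (λ (i : Nat) → Nat) 0 (λ (ν : Nat) → λ (κ : Nat) → succ κ) 1))))))))) (refl Nat 8)
  ~> refl (Eq Nat 8 (succ (succ (succ (succ (succ (succ (succ (elimNat (λ (ζ : Nat) → Nat) 0 (λ (i : Nat) → λ (ν : Nat) → succ ν) 1))))))))) (refl Nat 8)
  ~> refl (Eq Nat 8 (succ (succ (succ (succ (succ (succ (succ ((λ (ζ : Nat) → λ (i : Nat) → succ i) 0 (elimNat (λ (ν : Nat) → Nat) 0 (λ (κ : Nat) → λ (χ : Nat) → succ χ) 0)))))))))) (refl Nat 8)
  ~> refl (Eq Nat 8 (succ (succ (succ (succ (succ (succ (succ ((λ (ζ : Nat) → succ ζ) (elimNat (λ (i : Nat) → Nat) 0 (λ (ν : Nat) → λ (κ : Nat) → succ κ) 0)))))))))) (refl Nat 8)
  ~> refl (Eq Nat 8 (succ (succ (succ (succ (succ (succ (succ (succ (elimNat (λ (ζ : Nat) → Nat) 0 (λ (i : Nat) → λ (ν : Nat) → succ ν) 0)))))))))) (refl Nat 8)
  ~> refl (Eq Nat 8 8) (refl Nat 8)
inferred type:
  Eq (Eq Nat 8 8) (refl Nat 8) (refl Nat 8)


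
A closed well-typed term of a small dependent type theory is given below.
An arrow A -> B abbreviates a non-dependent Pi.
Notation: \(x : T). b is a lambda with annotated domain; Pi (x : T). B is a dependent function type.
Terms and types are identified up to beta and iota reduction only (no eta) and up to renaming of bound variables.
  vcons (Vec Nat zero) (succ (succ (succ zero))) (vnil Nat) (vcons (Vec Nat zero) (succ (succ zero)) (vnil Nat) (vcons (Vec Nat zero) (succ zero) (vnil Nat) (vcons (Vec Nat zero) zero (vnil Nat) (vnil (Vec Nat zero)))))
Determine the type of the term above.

type:
  Vec (Vec Nat zero) (succ (succ (succ (succ zero))))


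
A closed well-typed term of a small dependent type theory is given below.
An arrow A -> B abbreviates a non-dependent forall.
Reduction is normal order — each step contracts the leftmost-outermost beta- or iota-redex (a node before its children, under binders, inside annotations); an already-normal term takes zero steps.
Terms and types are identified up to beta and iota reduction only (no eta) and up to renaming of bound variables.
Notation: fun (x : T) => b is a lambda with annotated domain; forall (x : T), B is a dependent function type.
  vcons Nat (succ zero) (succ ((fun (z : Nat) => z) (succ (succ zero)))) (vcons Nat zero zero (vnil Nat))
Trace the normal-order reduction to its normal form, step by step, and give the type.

reduction (normal order):
  vcons Nat (succ zero) (succ ((fun (z : Nat) => z) (succ (succ zero)))) (vcons Nat zero zero (vnil Nat))
  ~> vcons Nat (succ zero) (succ (succ (succ zero))) (vcons Nat zero zero (vnil Nat))
the term's type:
  Vec Nat (succ (succ zero))


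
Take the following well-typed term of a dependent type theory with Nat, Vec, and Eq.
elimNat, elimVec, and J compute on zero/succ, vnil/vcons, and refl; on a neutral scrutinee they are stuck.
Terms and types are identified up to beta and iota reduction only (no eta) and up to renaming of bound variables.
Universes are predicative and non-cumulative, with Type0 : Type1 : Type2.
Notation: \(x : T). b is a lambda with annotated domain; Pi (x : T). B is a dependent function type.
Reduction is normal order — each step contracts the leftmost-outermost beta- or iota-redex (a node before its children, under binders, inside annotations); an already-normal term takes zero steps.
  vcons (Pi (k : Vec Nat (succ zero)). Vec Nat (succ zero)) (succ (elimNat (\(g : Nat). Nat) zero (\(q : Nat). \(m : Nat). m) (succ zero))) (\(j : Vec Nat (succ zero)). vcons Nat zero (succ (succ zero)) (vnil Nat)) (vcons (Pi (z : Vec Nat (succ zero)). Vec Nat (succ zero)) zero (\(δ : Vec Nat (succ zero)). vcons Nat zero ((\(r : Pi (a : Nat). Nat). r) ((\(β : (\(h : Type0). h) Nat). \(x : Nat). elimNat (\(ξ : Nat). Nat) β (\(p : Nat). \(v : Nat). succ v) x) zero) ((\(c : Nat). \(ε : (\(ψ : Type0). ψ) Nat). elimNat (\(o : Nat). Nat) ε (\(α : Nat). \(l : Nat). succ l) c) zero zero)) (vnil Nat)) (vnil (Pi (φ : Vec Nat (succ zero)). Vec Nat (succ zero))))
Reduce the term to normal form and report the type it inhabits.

normal form:
  vcons (Pi (k : Vec Nat (succ zero)). Vec Nat (succ zero)) (succ zero) (\(g : Vec Nat (succ zero)). vcons Nat zero (succ (succ zero)) (vnil Nat)) (vcons (Pi (q : Vec Nat (succ zero)). Vec Nat (succ zero)) zero (\(m : Vec Nat (succ zero)). vcons Nat zero zero (vnil Nat)) (vnil (Pi (j : Vec Nat (succ zero)). Vec Nat (succ zero))))
inferred type:
  Vec (Pi (k : Vec Nat (succ zero)). Vec Nat (succ zero)) (succ (succ zero))


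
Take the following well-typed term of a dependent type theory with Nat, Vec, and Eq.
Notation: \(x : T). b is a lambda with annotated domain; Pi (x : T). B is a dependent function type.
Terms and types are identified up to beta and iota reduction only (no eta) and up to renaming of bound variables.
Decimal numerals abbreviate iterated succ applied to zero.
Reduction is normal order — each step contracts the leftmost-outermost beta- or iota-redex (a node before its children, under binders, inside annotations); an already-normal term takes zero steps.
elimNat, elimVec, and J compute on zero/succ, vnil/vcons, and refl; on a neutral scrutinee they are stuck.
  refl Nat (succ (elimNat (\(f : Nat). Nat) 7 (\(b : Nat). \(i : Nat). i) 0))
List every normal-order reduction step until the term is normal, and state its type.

reduction (normal order):
  refl Nat (succ (elimNat (\(f : Nat). Nat) 7 (\(b : Nat). \(i : Nat). i) 0))
  ~> refl Nat 8
the term's type:
  Eq Nat 8 8


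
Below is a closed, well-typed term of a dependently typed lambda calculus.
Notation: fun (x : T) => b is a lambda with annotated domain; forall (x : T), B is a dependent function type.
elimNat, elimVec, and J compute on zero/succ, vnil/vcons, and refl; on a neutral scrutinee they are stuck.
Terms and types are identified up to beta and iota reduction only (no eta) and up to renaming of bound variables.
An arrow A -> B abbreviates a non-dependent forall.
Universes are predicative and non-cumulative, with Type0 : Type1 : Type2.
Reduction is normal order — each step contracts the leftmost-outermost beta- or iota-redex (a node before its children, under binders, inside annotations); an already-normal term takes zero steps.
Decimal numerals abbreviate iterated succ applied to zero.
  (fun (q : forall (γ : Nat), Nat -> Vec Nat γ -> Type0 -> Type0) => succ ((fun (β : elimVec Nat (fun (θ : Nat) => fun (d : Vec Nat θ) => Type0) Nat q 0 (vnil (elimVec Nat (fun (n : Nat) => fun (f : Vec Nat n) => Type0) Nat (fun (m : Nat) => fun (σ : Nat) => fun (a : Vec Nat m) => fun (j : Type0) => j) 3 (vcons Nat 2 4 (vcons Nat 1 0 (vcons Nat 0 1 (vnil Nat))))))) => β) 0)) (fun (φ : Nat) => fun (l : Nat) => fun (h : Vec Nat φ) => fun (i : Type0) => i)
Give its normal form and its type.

resulting normal form:
  1
type:
  Nat
observation: the first redex contracted is a beta-redex; the normal form is reached in 2 normal-order steps.


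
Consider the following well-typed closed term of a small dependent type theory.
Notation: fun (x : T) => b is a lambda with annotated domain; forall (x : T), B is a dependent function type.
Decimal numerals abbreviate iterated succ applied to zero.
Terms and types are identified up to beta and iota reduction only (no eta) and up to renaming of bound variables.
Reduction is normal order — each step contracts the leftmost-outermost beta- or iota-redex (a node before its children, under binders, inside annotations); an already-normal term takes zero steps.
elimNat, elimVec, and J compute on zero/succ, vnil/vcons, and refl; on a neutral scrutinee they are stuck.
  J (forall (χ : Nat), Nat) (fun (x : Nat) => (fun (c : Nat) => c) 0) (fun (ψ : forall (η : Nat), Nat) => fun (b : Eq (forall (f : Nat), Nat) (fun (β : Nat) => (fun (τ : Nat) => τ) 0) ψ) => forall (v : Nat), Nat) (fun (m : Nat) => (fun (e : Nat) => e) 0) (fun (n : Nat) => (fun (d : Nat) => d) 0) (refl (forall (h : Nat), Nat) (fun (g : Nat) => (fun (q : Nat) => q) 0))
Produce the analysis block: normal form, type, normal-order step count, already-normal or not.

reduced normal form:
  fun (χ : Nat) => 0
inferred type:
  forall (χ : Nat), Nat
steps to reach normal form (normal order): 2
started in normal form: no
first redex: a J iota-redex


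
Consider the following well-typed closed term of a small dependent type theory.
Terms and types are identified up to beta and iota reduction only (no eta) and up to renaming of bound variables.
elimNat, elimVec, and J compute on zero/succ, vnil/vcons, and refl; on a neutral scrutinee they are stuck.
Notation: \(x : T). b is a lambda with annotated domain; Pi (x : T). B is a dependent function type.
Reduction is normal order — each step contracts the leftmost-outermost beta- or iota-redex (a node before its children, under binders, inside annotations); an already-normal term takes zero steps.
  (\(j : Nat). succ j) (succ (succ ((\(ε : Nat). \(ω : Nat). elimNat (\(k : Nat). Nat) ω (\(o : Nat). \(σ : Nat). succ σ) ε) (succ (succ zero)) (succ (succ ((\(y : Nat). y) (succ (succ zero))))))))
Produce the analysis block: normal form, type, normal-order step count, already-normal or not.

reduced normal form:
  succ (succ (succ (succ (succ (succ (succ (succ (succ zero))))))))
the term's type:
  Nat
steps to reach normal form (normal order): 11
already normal: no
first redex: a beta-redex


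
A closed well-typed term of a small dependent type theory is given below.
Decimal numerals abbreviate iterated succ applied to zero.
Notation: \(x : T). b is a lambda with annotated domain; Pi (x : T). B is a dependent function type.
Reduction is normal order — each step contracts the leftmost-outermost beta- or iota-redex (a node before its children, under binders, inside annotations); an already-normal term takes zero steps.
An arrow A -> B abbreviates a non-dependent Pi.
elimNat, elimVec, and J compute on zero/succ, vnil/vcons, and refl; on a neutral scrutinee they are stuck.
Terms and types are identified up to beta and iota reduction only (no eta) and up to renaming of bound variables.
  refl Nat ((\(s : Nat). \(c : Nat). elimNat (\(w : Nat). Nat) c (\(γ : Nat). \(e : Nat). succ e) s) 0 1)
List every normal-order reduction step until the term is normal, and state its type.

normal-order reduction sequence:
  refl Nat ((\(s : Nat). \(c : Nat). elimNat (\(w : Nat). Nat) c (\(γ : Nat). \(e : Nat). succ e) s) 0 1)
  ~> refl Nat ((\(s : Nat). elimNat (\(c : Nat). Nat) s (\(w : Nat). \(γ : Nat). succ γ) 0) 1)
  ~> refl Nat (elimNat (\(s : Nat). Nat) 1 (\(c : Nat). \(w : Nat). succ w) 0)
  ~> refl Nat 1
inferred type:
  Eq Nat 1 1


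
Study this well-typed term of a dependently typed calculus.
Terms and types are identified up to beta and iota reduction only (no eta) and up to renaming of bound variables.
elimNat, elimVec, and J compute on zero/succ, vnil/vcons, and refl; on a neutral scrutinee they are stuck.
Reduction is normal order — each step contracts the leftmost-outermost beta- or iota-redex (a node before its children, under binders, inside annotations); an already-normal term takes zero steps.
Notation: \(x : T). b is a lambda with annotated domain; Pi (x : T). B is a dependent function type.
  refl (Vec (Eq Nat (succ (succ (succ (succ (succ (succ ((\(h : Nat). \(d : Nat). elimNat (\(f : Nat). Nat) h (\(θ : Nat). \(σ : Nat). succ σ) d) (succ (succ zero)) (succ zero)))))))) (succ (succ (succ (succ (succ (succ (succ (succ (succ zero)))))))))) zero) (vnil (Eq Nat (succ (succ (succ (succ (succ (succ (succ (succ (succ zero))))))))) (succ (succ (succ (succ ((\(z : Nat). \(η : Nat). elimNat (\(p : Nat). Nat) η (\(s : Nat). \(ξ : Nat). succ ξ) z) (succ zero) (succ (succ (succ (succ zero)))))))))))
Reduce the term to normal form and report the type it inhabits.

reduced normal form:
  refl (Vec (Eq Nat (succ (succ (succ (succ (succ (succ (succ (succ (succ zero))))))))) (succ (succ (succ (succ (succ (succ (succ (succ (succ zero)))))))))) zero) (vnil (Eq Nat (succ (succ (succ (succ (succ (succ (succ (succ (succ zero))))))))) (succ (succ (succ (succ (succ (succ (succ (succ (succ zero)))))))))))
type:
  Eq (Vec (Eq Nat (succ (succ (succ (succ (succ (succ (succ (succ (succ zero))))))))) (succ (succ (succ (succ (succ (succ (succ (succ (succ zero)))))))))) zero) (vnil (Eq Nat (succ (succ (succ (succ (succ (succ (succ (succ (succ zero))))))))) (succ (succ (succ (succ (succ (succ (succ (succ (succ zero))))))))))) (vnil (Eq Nat (succ (succ (succ (succ (succ (succ (succ (succ (succ zero))))))))) (succ (succ (succ (succ (succ (succ (succ (succ (succ zero)))))))))))
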